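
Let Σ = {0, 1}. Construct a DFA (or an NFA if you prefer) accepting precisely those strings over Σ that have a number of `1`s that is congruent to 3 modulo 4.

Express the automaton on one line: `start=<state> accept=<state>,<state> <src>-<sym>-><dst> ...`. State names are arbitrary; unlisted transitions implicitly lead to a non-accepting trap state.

start=q0 accept=q3 q0-0->q0 q0-1->q1 q1-0->q1 q1-1->q2 q2-0->q2 q2-1->q3 q3-0->q3 q3-1->q0

Keep the running count of `1`s modulo 4: each `1` advances along the cycle q0 → q1 → q2 → q3 → q0 while other symbols loop. Accept at q3.
With 4 states:
        0   1  
>  q0   q0  q1 
   q1   q1  q2 
   q2   q2  q3 
 * q3   q3  q0 
(> = start, * = accepting)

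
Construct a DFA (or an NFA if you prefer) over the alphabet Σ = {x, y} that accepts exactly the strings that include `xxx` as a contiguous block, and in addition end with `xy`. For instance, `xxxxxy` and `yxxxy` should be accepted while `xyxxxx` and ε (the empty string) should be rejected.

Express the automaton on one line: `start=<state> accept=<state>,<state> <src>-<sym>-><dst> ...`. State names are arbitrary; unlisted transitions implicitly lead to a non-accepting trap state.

Run two small machines in parallel and take their product. The first has 4 states tracking whether and how much of `xxx` has been seen; the second has 3 states tracking how much of the suffix `xy` has currently been matched. A product state is a pair (one from each), accepting exactly when both do.
7 states suffice.
        x   y  
>  q0   q1  q0 
   q1   q2  q3 
   q2   q4  q3 
   q3   q1  q0 
   q4   q4  q5 
 * q5   q4  q6 
   q6   q4  q6 
(> = start, * = accepting)

start=q0 accept=q5 q0-x->q1 q0-y->q0 q1-x->q2 q1-y->q3 q2-x->q4 q2-y->q3 q3-x->q1 q3-y->q0 q4-x->q4 q4-y->q5 q5-x->q4 q5-y->q6 q6-x->q4 q6-y->q6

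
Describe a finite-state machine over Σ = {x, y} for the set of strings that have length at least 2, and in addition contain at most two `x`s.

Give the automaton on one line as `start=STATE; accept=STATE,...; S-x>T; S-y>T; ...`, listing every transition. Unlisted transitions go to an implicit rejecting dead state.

Build one automaton per condition and run them in lockstep. The first has 4 states tracking the input length, saturating at 3; the second has 4 states tracking the count of `x`s, saturating at 3. A product state is a pair (one from each), accepting exactly when both do. After merging equivalent states the machine shrinks.
With 7 states:
        x   y  
>  q0   q1  q2 
   q1   q3  q4 
   q2   q4  q5 
 * q3   q6  q3 
 * q4   q3  q4 
 * q5   q4  q5 
   q6   q6  q6 
(> = start, * = accepting)

start=q0; accept=q3,q4,q5; q0-x>q1; q0-y>q2; q1-x>q3; q1-y>q4; q2-x>q4; q2-y>q5; q3-x>q6; q3-y>q3; q4-x>q3; q4-y>q4; q5-x>q4; q5-y>q5; q6-x>q6; q6-y>q6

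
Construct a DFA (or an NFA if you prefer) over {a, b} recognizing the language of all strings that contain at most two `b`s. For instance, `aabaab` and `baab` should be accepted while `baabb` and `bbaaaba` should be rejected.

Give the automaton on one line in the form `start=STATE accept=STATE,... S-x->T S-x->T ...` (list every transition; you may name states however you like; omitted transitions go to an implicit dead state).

start=s0 accept=s0,s1,s2 s0-a->s0 s0-b->s1 s1-a->s1 s1-b->s2 s2-a->s2 s2-b->s3 s3-a->s3 s3-b->s3

Only the number of `b`s matters, and only up to 3. Make a chain s0 → s1 → s2 → s3 advanced by each `b` (with s3 absorbing); every other symbol self-loops. The accepting set is {s0, s1, s2}.
4 states suffice.
        a   b  
>* s0   s0  s1 
 * s1   s1  s2 
 * s2   s2  s3 
   s3   s3  s3 
(> = start, * = accepting)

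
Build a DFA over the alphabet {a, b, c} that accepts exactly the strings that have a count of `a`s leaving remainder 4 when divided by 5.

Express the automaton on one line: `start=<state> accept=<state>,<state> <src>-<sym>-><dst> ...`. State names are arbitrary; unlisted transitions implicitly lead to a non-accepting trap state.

start=q0 accept=q4 q0-a->q1 q0-b->q0 q0-c->q0 q1-a->q2 q1-b->q1 q1-c->q1 q2-a->q3 q2-b->q2 q2-c->q2 q3-a->q4 q3-b->q3 q3-c->q3 q4-a->q0 q4-b->q4 q4-c->q4

Keep the running count of `a`s modulo 5: each `a` advances along the cycle q0 → q1 → q2 → q3 → q4 → q0 while other symbols loop. Accept at q4.
With 5 states:
        a   b   c  
>  q0   q1  q0  q0 
   q1   q2  q1  q1 
   q2   q3  q2  q2 
   q3   q4  q3  q3 
 * q4   q0  q4  q4 
(> = start, * = accepting)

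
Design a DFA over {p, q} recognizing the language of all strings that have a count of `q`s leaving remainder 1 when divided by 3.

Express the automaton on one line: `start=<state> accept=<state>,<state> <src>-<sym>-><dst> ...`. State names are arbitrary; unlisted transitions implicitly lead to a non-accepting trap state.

start=S0 accept=S1 S0-p->S0 S0-q->S1 S1-p->S1 S1-q->S2 S2-p->S2 S2-q->S0

Keep the running count of `q`s modulo 3: each `q` advances along the cycle S0 → S1 → S2 → S0 while other symbols loop. Accept at S1.
With 3 states:
        p   q  
>  S0   S0  S1 
 * S1   S1  S2 
   S2   S2  S0 
(> = start, * = accepting)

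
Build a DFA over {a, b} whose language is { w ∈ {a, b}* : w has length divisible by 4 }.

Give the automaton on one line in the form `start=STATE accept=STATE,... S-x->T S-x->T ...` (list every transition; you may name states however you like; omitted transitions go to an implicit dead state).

start=q0 accept=q0 q0-a->q1 q0-b->q1 q1-a->q2 q1-b->q2 q2-a->q3 q2-b->q3 q3-a->q0 q3-b->q0

Only the length mod 4 matters, so use a 4-cycle: from any state, every input symbol moves to the next state, wrapping q3 back to q0. Mark q0 accepting.
        a   b  
>* q0   q1  q1 
   q1   q2  q2 
   q2   q3  q3 
   q3   q0  q0 
(> = start, * = accepting)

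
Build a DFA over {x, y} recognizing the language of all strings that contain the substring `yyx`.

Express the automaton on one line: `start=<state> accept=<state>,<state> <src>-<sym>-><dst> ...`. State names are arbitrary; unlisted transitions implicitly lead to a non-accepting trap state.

start=q0 accept=q3 q0-x->q0 q0-y->q1 q1-x->q0 q1-y->q2 q2-x->q3 q2-y->q2 q3-x->q3 q3-y->q3

Track how much of `yyx` has been matched so far: state q0 is no progress, q3 is the absorbing accept state reached once `yyx` has occurred. Intermediate states record partial matches; on a mismatch, fall back to the longest reusable overlap.
4 states suffice.
        x   y  
>  q0   q0  q1 
   q1   q0  q2 
   q2   q3  q2 
 * q3   q3  q3 
(> = start, * = accepting)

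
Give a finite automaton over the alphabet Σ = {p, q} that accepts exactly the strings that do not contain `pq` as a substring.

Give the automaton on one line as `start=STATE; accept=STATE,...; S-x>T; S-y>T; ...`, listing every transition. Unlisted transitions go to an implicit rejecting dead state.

start=S0; accept=S0,S1; S0-p>S1; S0-q>S0; S1-p>S1; S1-q>S2; S2-p>S2; S2-q>S2

This is the complement of 'contains `pq`'. Use the same substring-matching states — S0 through S2 holding how much of `pq` has just been matched — but flip the accepting set: everything except the trap S2 accepts.
With 3 states:
        p   q  
>* S0   S1  S0 
 * S1   S1  S2 
   S2   S2  S2 
(> = start, * = accepting)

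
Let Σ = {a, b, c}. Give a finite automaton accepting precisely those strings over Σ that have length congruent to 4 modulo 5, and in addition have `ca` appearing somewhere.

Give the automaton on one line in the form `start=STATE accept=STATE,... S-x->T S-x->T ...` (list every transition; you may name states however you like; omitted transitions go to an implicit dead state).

Build one automaton per condition and run them in lockstep. One (5 states) tracks the input length modulo 5; the other (3 states) tracks whether and how much of `ca` has been seen. Each combined state is a pair, one component from each; accept when both components accept.
          a    b    c  
>  S0     S1   S1   S2 
   S1     S3   S3   S4 
   S2     S5   S3   S4 
   S3     S6   S6   S7 
   S4     S8   S6   S7 
   S5     S8   S8   S8 
   S6     S9   S9  S10 
   S7    S11   S9  S10 
   S8    S11  S11  S11 
   S9     S0   S0  S12 
   S10   S13   S0  S12 
 * S11   S13  S13  S13 
   S12   S14   S1   S2 
   S13   S14  S14  S14 
   S14    S5   S5   S5 
(> = start, * = accepting)

start=S0 accept=S11 S0-a->S1 S0-b->S1 S0-c->S2 S1-a->S3 S1-b->S3 S1-c->S4 S2-a->S5 S2-b->S3 S2-c->S4 S3-a->S6 S3-b->S6 S3-c->S7 S4-a->S8 S4-b->S6 S4-c->S7 S5-a->S8 S5-b->S8 S5-c->S8 S6-a->S9 S6-b->S9 S6-c->S10 S7-a->S11 S7-b->S9 S7-c->S10 S8-a->S11 S8-b->S11 S8-c->S11 S9-a->S0 S9-b->S0 S9-c->S12 S10-a->S13 S10-b->S0 S10-c->S12 S11-a->S13 S11-b->S13 S11-c->S13 S12-a->S14 S12-b->S1 S12-c->S2 S13-a->S14 S13-b->S14 S13-c->S14 S14-a->S5 S14-b->S5 S14-c->S5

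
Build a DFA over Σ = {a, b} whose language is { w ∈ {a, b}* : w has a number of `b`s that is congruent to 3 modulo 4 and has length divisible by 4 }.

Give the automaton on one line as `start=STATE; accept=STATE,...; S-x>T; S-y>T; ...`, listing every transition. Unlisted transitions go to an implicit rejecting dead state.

Handle the two conditions separately and then intersect. The first has 4 states tracking the count of `b`s modulo 4; the second has 4 states tracking the input length modulo 4. A product state is a pair (one from each), accepting exactly when both do.
A 16-state machine:
          a    b  
>  q0     q1   q2 
   q1     q3   q4 
   q2     q4   q5 
   q3     q6   q7 
   q4     q7   q8 
   q5     q8   q9 
   q6     q0  q10 
   q7    q10  q11 
   q8    q11  q12 
   q9    q12   q0 
   q10    q2  q13 
   q11   q13  q14 
 * q12   q14   q1 
   q13    q5  q15 
   q14   q15   q3 
   q15    q9   q6 
(> = start, * = accepting)

start=q0; accept=q12; q0-a>q1; q0-b>q2; q1-a>q3; q1-b>q4; q2-a>q4; q2-b>q5; q3-a>q6; q3-b>q7; q4-a>q7; q4-b>q8; q5-a>q8; q5-b>q9; q6-a>q0; q6-b>q10; q7-a>q10; q7-b>q11; q8-a>q11; q8-b>q12; q9-a>q12; q9-b>q0; q10-a>q2; q10-b>q13; q11-a>q13; q11-b>q14; q12-a>q14; q12-b>q1; q13-a>q5; q13-b>q15; q14-a>q15; q14-b>q3; q15-a>q9; q15-b>q6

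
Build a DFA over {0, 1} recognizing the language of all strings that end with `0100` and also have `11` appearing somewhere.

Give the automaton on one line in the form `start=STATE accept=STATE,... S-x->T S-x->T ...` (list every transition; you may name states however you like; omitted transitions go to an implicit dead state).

start=s0 accept=s6 s0-0->s0 s0-1->s1 s1-0->s0 s1-1->s2 s2-0->s3 s2-1->s2 s3-0->s3 s3-1->s4 s4-0->s5 s4-1->s2 s5-0->s6 s5-1->s4 s6-0->s3 s6-1->s4

Build one automaton per condition and run them in lockstep. One (5 states) tracks how much of the suffix `0100` has currently been matched; the other (3 states) tracks whether and how much of `11` has been seen. Each combined state is a pair, one component from each; accept when both components accept. After merging equivalent states the machine shrinks.
With 7 states:
        0   1  
>  s0   s0  s1 
   s1   s0  s2 
   s2   s3  s2 
   s3   s3  s4 
   s4   s5  s2 
   s5   s6  s4 
 * s6   s3  s4 
(> = start, * = accepting)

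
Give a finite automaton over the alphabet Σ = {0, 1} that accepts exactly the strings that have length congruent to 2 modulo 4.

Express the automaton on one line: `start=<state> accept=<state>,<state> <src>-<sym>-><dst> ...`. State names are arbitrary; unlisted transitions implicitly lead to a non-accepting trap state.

Only the length mod 4 matters, so use a 4-cycle: from any state, every input symbol moves to the next state, wrapping S3 back to S0. Mark S2 accepting.
A 4-state machine:
        0   1  
>  S0   S1  S1 
   S1   S2  S2 
 * S2   S3  S3 
   S3   S0  S0 
(> = start, * = accepting)

start=S0 accept=S2 S0-0->S1 S0-1->S1 S1-0->S2 S1-1->S2 S2-0->S3 S2-1->S3 S3-0->S0 S3-1->S0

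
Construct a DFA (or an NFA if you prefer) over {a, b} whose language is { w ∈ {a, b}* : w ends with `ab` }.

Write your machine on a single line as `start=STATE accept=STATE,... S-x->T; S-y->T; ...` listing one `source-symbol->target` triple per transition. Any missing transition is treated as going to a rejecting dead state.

start=s0; accept=s2; s0-a->s1; s0-b->s0; s1-a->s1; s1-b->s2; s2-a->s1; s2-b->s0

Let each state record the length of the longest suffix of the input read so far that is also a prefix of `ab`. s1 means the last symbol is `a`; s2 means the last 2 symbols are `ab`. Accept only at s2, where the string currently ends in `ab`.
        a   b  
>  s0   s1  s0 
   s1   s1  s2 
 * s2   s1  s0 
(> = start, * = accepting)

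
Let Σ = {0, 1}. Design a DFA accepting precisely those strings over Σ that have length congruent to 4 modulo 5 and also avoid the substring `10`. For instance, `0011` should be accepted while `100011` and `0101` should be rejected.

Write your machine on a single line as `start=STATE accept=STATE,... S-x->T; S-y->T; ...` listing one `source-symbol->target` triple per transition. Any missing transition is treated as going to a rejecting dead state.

start=q0; accept=q8,q9; q0-0->q1; q0-1->q2; q1-0->q3; q1-1->q4; q2-0->q5; q2-1->q4; q3-0->q6; q3-1->q7; q4-0->q5; q4-1->q7; q5-0->q5; q5-1->q5; q6-0->q8; q6-1->q9; q7-0->q5; q7-1->q9; q8-0->q0; q8-1->q10; q9-0->q5; q9-1->q10; q10-0->q5; q10-1->q2

Handle the two conditions separately and then intersect. One (5 states) tracks the input length modulo 5; the other (3 states) tracks partial matches of the forbidden pattern `10`. Each combined state is a pair, one component from each; accept when both components accept. After merging equivalent states the machine shrinks.
11 states suffice.
          0    1  
>  q0     q1   q2 
   q1     q3   q4 
   q2     q5   q4 
   q3     q6   q7 
   q4     q5   q7 
   q5     q5   q5 
   q6     q8   q9 
   q7     q5   q9 
 * q8     q0  q10 
 * q9     q5  q10 
   q10    q5   q2 
(> = start, * = accepting)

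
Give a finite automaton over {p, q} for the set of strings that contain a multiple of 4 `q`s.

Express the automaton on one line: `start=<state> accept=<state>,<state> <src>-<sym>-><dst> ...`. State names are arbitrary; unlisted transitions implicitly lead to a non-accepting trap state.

start=A accept=A A-p->A A-q->B B-p->B B-q->C C-p->C C-q->D D-p->D D-q->A

Keep the running count of `q`s modulo 4: each `q` advances along the cycle A → B → C → D → A while other symbols loop. Accept at A.
A 4-state machine:
       p  q 
>* A   A  B 
   B   B  C 
   C   C  D 
   D   D  A 
(> = start, * = accepting)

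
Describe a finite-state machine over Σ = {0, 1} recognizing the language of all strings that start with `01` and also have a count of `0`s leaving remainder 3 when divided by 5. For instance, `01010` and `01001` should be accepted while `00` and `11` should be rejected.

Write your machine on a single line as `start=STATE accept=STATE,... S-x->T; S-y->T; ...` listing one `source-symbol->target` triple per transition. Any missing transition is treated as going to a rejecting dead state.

start=s0; accept=s9; s0-0->s1; s0-1->s2; s1-0->s3; s1-1->s4; s2-0->s5; s2-1->s2; s3-0->s6; s3-1->s3; s4-0->s7; s4-1->s4; s5-0->s3; s5-1->s5; s6-0->s8; s6-1->s6; s7-0->s9; s7-1->s7; s8-0->s2; s8-1->s8; s9-0->s10; s9-1->s9; s10-0->s11; s10-1->s10; s11-0->s4; s11-1->s11

Build one automaton per condition and run them in lockstep. One (4 states) tracks whether the input so far still matches the prefix `01`; the other (5 states) tracks the count of `0`s modulo 5. Each combined state is a pair, one component from each; accept when both components accept.
12 states suffice.
          0    1  
>  s0     s1   s2 
   s1     s3   s4 
   s2     s5   s2 
   s3     s6   s3 
   s4     s7   s4 
   s5     s3   s5 
   s6     s8   s6 
   s7     s9   s7 
   s8     s2   s8 
 * s9    s10   s9 
   s10   s11  s10 
   s11    s4  s11 
(> = start, * = accepting)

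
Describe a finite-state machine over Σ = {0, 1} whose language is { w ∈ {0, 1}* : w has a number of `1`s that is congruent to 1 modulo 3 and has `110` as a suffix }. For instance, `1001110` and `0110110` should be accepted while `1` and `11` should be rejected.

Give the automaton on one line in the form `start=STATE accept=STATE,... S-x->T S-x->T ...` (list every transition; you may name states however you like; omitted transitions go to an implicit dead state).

start=q0 accept=q5 q0-0->q0 q0-1->q1 q1-0->q1 q1-1->q2 q2-0->q2 q2-1->q3 q3-0->q0 q3-1->q4 q4-0->q5 q4-1->q2 q5-0->q1 q5-1->q2

Build one automaton per condition and run them in lockstep. The first has 3 states tracking the count of `1`s modulo 3; the second has 4 states tracking how much of the suffix `110` has currently been matched. A product state is a pair (one from each), accepting exactly when both do. After merging equivalent states the machine shrinks.
6 states suffice.
        0   1  
>  q0   q0  q1 
   q1   q1  q2 
   q2   q2  q3 
   q3   q0  q4 
   q4   q5  q2 
 * q5   q1  q2 
(> = start, * = accepting)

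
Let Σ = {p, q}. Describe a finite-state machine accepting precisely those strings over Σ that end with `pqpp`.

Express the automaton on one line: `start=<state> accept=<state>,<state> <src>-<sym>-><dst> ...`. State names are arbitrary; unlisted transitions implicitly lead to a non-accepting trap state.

start=S0 accept=S4 S0-p->S1 S0-q->S0 S1-p->S1 S1-q->S2 S2-p->S3 S2-q->S0 S3-p->S4 S3-q->S2 S4-p->S1 S4-q->S2

Remember how much of `pqpp` the current input suffix matches. State S0 means no match yet; S1 means the last symbol is `p`; S2 means the last 2 symbols are `pq`; S3 means the last 3 symbols are `pqp`; S4 means the last 4 symbols are `pqpp`. Only S4 accepts. On a mismatch, fall back to the longest proper suffix that is still a prefix of `pqpp`.
5 states suffice.
        p   q  
>  S0   S1  S0 
   S1   S1  S2 
   S2   S3  S0 
   S3   S4  S2 
 * S4   S1  S2 
(> = start, * = accepting)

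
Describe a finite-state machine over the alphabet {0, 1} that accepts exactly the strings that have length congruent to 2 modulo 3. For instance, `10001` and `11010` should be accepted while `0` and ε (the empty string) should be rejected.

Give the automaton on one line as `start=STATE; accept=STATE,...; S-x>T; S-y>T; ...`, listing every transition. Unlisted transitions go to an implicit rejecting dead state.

Only the length mod 3 matters, so use a 3-cycle: from any state, every input symbol moves to the next state, wrapping C back to A. Mark C accepting.
A 3-state machine:
       0  1 
>  A   B  B 
   B   C  C 
 * C   A  A 
(> = start, * = accepting)

start=A; accept=C; A-0>B; A-1>B; B-0>C; B-1>C; C-0>A; C-1>A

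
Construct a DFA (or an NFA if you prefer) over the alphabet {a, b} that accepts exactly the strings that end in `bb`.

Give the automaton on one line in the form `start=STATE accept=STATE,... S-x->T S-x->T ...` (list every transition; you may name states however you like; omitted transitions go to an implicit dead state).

start=q0 accept=q2 q0-a->q0 q0-b->q1 q1-a->q0 q1-b->q2 q2-a->q0 q2-b->q2

Let each state record the length of the longest suffix of the input read so far that is also a prefix of `bb`. q1 means the last symbol is `b`; q2 means the last 2 symbols are `bb`. Accept only at q2, where the string currently ends in `bb`.
        a   b  
>  q0   q0  q1 
   q1   q0  q2 
 * q2   q0  q2 
(> = start, * = accepting)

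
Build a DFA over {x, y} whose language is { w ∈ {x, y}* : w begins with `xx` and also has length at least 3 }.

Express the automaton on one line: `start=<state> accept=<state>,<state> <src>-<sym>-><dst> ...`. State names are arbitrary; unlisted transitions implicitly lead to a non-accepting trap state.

start=s0 accept=s5,s7 s0-x->s1 s0-y->s2 s1-x->s3 s1-y->s4 s2-x->s4 s2-y->s4 s3-x->s5 s3-y->s5 s4-x->s6 s4-y->s6 s5-x->s7 s5-y->s7 s6-x->s8 s6-y->s8 s7-x->s7 s7-y->s7 s8-x->s8 s8-y->s8

Handle the two conditions separately and then intersect. One (4 states) tracks whether the input so far still matches the prefix `xx`; the other (5 states) tracks the input length, saturating at 4. Each combined state is a pair, one component from each; accept when both components accept.
9 states suffice.
        x   y  
>  s0   s1  s2 
   s1   s3  s4 
   s2   s4  s4 
   s3   s5  s5 
   s4   s6  s6 
 * s5   s7  s7 
   s6   s8  s8 
 * s7   s7  s7 
   s8   s8  s8 
(> = start, * = accepting)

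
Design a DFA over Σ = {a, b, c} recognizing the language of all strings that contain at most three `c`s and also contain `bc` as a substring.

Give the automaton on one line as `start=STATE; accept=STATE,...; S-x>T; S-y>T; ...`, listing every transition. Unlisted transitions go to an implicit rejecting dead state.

start=s0; accept=s3,s6,s9; s0-a>s0; s0-b>s1; s0-c>s2; s1-a>s0; s1-b>s1; s1-c>s3; s2-a>s2; s2-b>s4; s2-c>s5; s3-a>s3; s3-b>s3; s3-c>s6; s4-a>s2; s4-b>s4; s4-c>s6; s5-a>s5; s5-b>s7; s5-c>s8; s6-a>s6; s6-b>s6; s6-c>s9; s7-a>s5; s7-b>s7; s7-c>s9; s8-a>s8; s8-b>s8; s8-c>s8; s9-a>s9; s9-b>s9; s9-c>s8

Run two small machines in parallel and take their product. The first has 5 states tracking the count of `c`s, saturating at 4; the second has 3 states tracking whether and how much of `bc` has been seen. A product state is a pair (one from each), accepting exactly when both do. Minimizing collapses redundant product states.
A 10-state machine:
        a   b   c  
>  s0   s0  s1  s2 
   s1   s0  s1  s3 
   s2   s2  s4  s5 
 * s3   s3  s3  s6 
   s4   s2  s4  s6 
   s5   s5  s7  s8 
 * s6   s6  s6  s9 
   s7   s5  s7  s9 
   s8   s8  s8  s8 
 * s9   s9  s9  s8 
(> = start, * = accepting)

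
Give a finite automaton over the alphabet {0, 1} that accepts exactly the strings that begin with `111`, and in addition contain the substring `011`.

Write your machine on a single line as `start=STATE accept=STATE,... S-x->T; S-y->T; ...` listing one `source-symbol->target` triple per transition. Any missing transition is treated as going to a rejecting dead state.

start=A; accept=H; A-0->B; A-1->C; B-0->B; B-1->B; C-0->B; C-1->D; D-0->B; D-1->E; E-0->F; E-1->E; F-0->F; F-1->G; G-0->F; G-1->H; H-0->H; H-1->H

Run two small machines in parallel and take their product. The first has 5 states tracking whether the input so far still matches the prefix `111`; the second has 4 states tracking whether and how much of `011` has been seen. A product state is a pair (one from each), accepting exactly when both do. Equivalent product states are then merged.
With 8 states:
       0  1 
>  A   B  C 
   B   B  B 
   C   B  D 
   D   B  E 
   E   F  E 
   F   F  G 
   G   F  H 
 * H   H  H 
(> = start, * = accepting)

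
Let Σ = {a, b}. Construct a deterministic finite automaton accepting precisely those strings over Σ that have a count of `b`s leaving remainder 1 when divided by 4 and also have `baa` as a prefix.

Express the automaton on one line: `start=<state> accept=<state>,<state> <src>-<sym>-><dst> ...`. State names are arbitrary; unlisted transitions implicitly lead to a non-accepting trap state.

Run two small machines in parallel and take their product. One (4 states) tracks the count of `b`s modulo 4; the other (5 states) tracks whether the input so far still matches the prefix `baa`. Each combined state is a pair, one component from each; accept when both components accept. After merging equivalent states the machine shrinks.
8 states suffice.
        a   b  
>  s0   s1  s2 
   s1   s1  s1 
   s2   s3  s1 
   s3   s4  s1 
 * s4   s4  s5 
   s5   s5  s6 
   s6   s6  s7 
   s7   s7  s4 
(> = start, * = accepting)

start=s0 accept=s4 s0-a->s1 s0-b->s2 s1-a->s1 s1-b->s1 s2-a->s3 s2-b->s1 s3-a->s4 s3-b->s1 s4-a->s4 s4-b->s5 s5-a->s5 s5-b->s6 s6-a->s6 s6-b->s7 s7-a->s7 s7-b->s4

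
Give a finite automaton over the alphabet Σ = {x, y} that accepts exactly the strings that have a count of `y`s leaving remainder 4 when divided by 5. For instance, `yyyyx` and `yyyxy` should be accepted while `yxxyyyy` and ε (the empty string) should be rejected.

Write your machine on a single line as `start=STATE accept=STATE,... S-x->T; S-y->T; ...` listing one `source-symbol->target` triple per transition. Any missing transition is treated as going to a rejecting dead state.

start=S0; accept=S4; S0-x->S0; S0-y->S1; S1-x->S1; S1-y->S2; S2-x->S2; S2-y->S3; S3-x->S3; S3-y->S4; S4-x->S4; S4-y->S0

The only thing that matters is how many `y`s have appeared, reduced mod 5. Use one state per residue: S0 for 0, …, S4 for 4. Reading `y` moves to the next residue; anything else stays put. S4 is accepting.
With 5 states:
        x   y  
>  S0   S0  S1 
   S1   S1  S2 
   S2   S2  S3 
   S3   S3  S4 
 * S4   S4  S0 
(> = start, * = accepting)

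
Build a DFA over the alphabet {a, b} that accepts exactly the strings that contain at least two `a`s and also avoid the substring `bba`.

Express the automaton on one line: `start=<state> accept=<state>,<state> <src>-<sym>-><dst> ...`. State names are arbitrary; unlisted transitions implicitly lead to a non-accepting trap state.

Run two small machines in parallel and take their product. The first has 4 states tracking the count of `a`s, saturating at 3; the second has 4 states tracking partial matches of the forbidden pattern `bba`. A product state is a pair (one from each), accepting exactly when both do. After merging equivalent states the machine shrinks.
8 states suffice.
        a   b  
>  q0   q1  q2 
   q1   q3  q4 
   q2   q1  q5 
 * q3   q3  q6 
   q4   q3  q5 
   q5   q5  q5 
 * q6   q3  q7 
 * q7   q5  q7 
(> = start, * = accepting)

start=q0 accept=q3,q6,q7 q0-a->q1 q0-b->q2 q1-a->q3 q1-b->q4 q2-a->q1 q2-b->q5 q3-a->q3 q3-b->q6 q4-a->q3 q4-b->q5 q5-a->q5 q5-b->q5 q6-a->q3 q6-b->q7 q7-a->q5 q7-b->q7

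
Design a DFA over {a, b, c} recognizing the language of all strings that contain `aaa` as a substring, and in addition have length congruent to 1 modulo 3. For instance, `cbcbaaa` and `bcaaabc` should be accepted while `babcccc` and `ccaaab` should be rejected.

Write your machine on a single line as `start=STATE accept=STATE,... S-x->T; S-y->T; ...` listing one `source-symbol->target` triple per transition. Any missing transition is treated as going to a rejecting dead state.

Run two small machines in parallel and take their product. The first has 4 states tracking whether and how much of `aaa` has been seen; the second has 3 states tracking the input length modulo 3. A product state is a pair (one from each), accepting exactly when both do.
A 12-state machine:
          a    b    c  
>  S0     S1   S2   S2 
   S1     S3   S4   S4 
   S2     S5   S4   S4 
   S3     S6   S0   S0 
   S4     S7   S0   S0 
   S5     S8   S0   S0 
   S6     S9   S9   S9 
   S7    S10   S2   S2 
   S8     S9   S2   S2 
 * S9    S11  S11  S11 
   S10   S11   S4   S4 
   S11    S6   S6   S6 
(> = start, * = accepting)

start=S0; accept=S9; S0-a->S1; S0-b->S2; S0-c->S2; S1-a->S3; S1-b->S4; S1-c->S4; S2-a->S5; S2-b->S4; S2-c->S4; S3-a->S6; S3-b->S0; S3-c->S0; S4-a->S7; S4-b->S0; S4-c->S0; S5-a->S8; S5-b->S0; S5-c->S0; S6-a->S9; S6-b->S9; S6-c->S9; S7-a->S10; S7-b->S2; S7-c->S2; S8-a->S9; S8-b->S2; S8-c->S2; S9-a->S11; S9-b->S11; S9-c->S11; S10-a->S11; S10-b->S4; S10-c->S4; S11-a->S6; S11-b->S6; S11-c->S6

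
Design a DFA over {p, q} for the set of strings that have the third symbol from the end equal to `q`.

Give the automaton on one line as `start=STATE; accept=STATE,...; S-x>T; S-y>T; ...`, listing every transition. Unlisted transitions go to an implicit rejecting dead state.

start=S0; accept=S11,S12,S13,S14; S0-p>S1; S0-q>S2; S1-p>S3; S1-q>S4; S2-p>S5; S2-q>S6; S3-p>S7; S3-q>S8; S4-p>S9; S4-q>S10; S5-p>S11; S5-q>S12; S6-p>S13; S6-q>S14; S7-p>S7; S7-q>S8; S8-p>S9; S8-q>S10; S9-p>S11; S9-q>S12; S10-p>S13; S10-q>S14; S11-p>S7; S11-q>S8; S12-p>S9; S12-q>S10; S13-p>S11; S13-q>S12; S14-p>S13; S14-q>S14

Because acceptance depends on a position counted from the end, the machine has to buffer the most recent 3 symbols. Make each state the string of the last up-to-3 symbols read; on input `x` shift the window left and append `x`. Accept when the buffered window has length 3 and begins with `q`.
          p    q  
>  S0     S1   S2 
   S1     S3   S4 
   S2     S5   S6 
   S3     S7   S8 
   S4     S9  S10 
   S5    S11  S12 
   S6    S13  S14 
   S7     S7   S8 
   S8     S9  S10 
   S9    S11  S12 
   S10   S13  S14 
 * S11    S7   S8 
 * S12    S9  S10 
 * S13   S11  S12 
 * S14   S13  S14 
(> = start, * = accepting)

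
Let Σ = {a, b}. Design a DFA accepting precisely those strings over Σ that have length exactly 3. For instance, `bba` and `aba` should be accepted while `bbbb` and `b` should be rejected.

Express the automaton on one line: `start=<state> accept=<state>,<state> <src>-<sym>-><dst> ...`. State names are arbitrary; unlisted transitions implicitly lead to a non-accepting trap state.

Count input length up to 4: every symbol moves from S0 toward S4, which means 'more than 3' and absorbs. Accept from {S3}.
5 states suffice.
        a   b  
>  S0   S1  S1 
   S1   S2  S2 
   S2   S3  S3 
 * S3   S4  S4 
   S4   S4  S4 
(> = start, * = accepting)

start=S0 accept=S3 S0-a->S1 S0-b->S1 S1-a->S2 S1-b->S2 S2-a->S3 S2-b->S3 S3-a->S4 S3-b->S4 S4-a->S4 S4-b->S4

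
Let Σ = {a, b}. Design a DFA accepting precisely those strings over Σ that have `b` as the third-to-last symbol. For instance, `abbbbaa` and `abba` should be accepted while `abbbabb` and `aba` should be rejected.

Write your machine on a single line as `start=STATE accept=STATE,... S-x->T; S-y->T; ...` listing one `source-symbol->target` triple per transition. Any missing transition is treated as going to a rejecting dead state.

start=s0; accept=s11,s12,s13,s14; s0-a->s1; s0-b->s2; s1-a->s3; s1-b->s4; s2-a->s5; s2-b->s6; s3-a->s7; s3-b->s8; s4-a->s9; s4-b->s10; s5-a->s11; s5-b->s12; s6-a->s13; s6-b->s14; s7-a->s7; s7-b->s8; s8-a->s9; s8-b->s10; s9-a->s11; s9-b->s12; s10-a->s13; s10-b->s14; s11-a->s7; s11-b->s8; s12-a->s9; s12-b->s10; s13-a->s11; s13-b->s12; s14-a->s13; s14-b->s14

Because acceptance depends on a position counted from the end, the machine has to buffer the most recent 3 symbols. Make each state the string of the last up-to-3 symbols read; on input `x` shift the window left and append `x`. Accept when the buffered window has length 3 and begins with `b`.
15 states suffice.
          a    b  
>  s0     s1   s2 
   s1     s3   s4 
   s2     s5   s6 
   s3     s7   s8 
   s4     s9  s10 
   s5    s11  s12 
   s6    s13  s14 
   s7     s7   s8 
   s8     s9  s10 
   s9    s11  s12 
   s10   s13  s14 
 * s11    s7   s8 
 * s12    s9  s10 
 * s13   s11  s12 
 * s14   s13  s14 
(> = start, * = accepting)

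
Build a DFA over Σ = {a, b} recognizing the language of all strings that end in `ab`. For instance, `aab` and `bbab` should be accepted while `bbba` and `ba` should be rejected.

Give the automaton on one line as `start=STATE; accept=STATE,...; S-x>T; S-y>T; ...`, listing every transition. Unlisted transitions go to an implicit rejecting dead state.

Remember how much of `ab` the current input suffix matches. State S0 means no match yet; S1 means the last symbol is `a`; S2 means the last 2 symbols are `ab`. Only S2 accepts. On a mismatch, fall back to the longest proper suffix that is still a prefix of `ab`.
A 3-state machine:
        a   b  
>  S0   S1  S0 
   S1   S1  S2 
 * S2   S1  S0 
(> = start, * = accepting)

start=S0; accept=S2; S0-a>S1; S0-b>S0; S1-a>S1; S1-b>S2; S2-a>S1; S2-b>S0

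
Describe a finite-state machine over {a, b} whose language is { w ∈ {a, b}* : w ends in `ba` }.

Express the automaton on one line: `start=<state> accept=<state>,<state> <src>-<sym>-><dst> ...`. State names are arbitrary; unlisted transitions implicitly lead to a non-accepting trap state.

Let each state record the length of the longest suffix of the input read so far that is also a prefix of `ba`. q1 means the last symbol is `b`; q2 means the last 2 symbols are `ba`. Accept only at q2, where the string currently ends in `ba`.
3 states suffice.
        a   b  
>  q0   q0  q1 
   q1   q2  q1 
 * q2   q0  q1 
(> = start, * = accepting)

start=q0 accept=q2 q0-a->q0 q0-b->q1 q1-a->q2 q1-b->q1 q2-a->q0 q2-b->q1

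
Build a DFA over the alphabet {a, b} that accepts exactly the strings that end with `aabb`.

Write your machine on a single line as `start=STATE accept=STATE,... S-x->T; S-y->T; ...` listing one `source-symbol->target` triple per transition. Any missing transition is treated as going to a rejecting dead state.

start=S0; accept=S4; S0-a->S1; S0-b->S0; S1-a->S2; S1-b->S0; S2-a->S2; S2-b->S3; S3-a->S1; S3-b->S4; S4-a->S1; S4-b->S0

Remember how much of `aabb` the current input suffix matches. State S0 means no match yet; S1 means the last symbol is `a`; S2 means the last 2 symbols are `aa`; S3 means the last 3 symbols are `aab`; S4 means the last 4 symbols are `aabb`. Only S4 accepts. On a mismatch, fall back to the longest proper suffix that is still a prefix of `aabb`.
5 states suffice.
        a   b  
>  S0   S1  S0 
   S1   S2  S0 
   S2   S2  S3 
   S3   S1  S4 
 * S4   S1  S0 
(> = start, * = accepting)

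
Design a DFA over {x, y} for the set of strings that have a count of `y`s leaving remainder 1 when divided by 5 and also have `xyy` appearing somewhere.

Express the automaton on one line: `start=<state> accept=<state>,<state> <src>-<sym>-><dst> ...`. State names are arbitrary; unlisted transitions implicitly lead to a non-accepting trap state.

Build one automaton per condition and run them in lockstep. One (5 states) tracks the count of `y`s modulo 5; the other (4 states) tracks whether and how much of `xyy` has been seen. Each combined state is a pair, one component from each; accept when both components accept.
20 states suffice.
          x    y  
>  q0     q1   q2 
   q1     q1   q3 
   q2     q4   q5 
   q3     q4   q6 
   q4     q4   q7 
   q5     q8   q9 
   q6     q6  q10 
   q7     q8  q10 
   q8     q8  q11 
   q9    q12  q13 
   q10   q10  q14 
   q11   q12  q14 
   q12   q12  q15 
   q13   q16   q0 
   q14   q14  q17 
   q15   q16  q17 
   q16   q16  q18 
   q17   q17  q19 
   q18    q1  q19 
 * q19   q19   q6 
(> = start, * = accepting)

start=q0 accept=q19 q0-x->q1 q0-y->q2 q1-x->q1 q1-y->q3 q2-x->q4 q2-y->q5 q3-x->q4 q3-y->q6 q4-x->q4 q4-y->q7 q5-x->q8 q5-y->q9 q6-x->q6 q6-y->q10 q7-x->q8 q7-y->q10 q8-x->q8 q8-y->q11 q9-x->q12 q9-y->q13 q10-x->q10 q10-y->q14 q11-x->q12 q11-y->q14 q12-x->q12 q12-y->q15 q13-x->q16 q13-y->q0 q14-x->q14 q14-y->q17 q15-x->q16 q15-y->q17 q16-x->q16 q16-y->q18 q17-x->q17 q17-y->q19 q18-x->q1 q18-y->q19 q19-x->q19 q19-y->q6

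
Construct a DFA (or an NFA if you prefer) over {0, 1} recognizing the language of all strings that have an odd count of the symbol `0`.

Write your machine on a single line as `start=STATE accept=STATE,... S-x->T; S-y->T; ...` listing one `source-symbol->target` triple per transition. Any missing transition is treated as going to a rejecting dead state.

Keep the running count of `0`s modulo 2: each `0` advances along the cycle s0 → s1 → s0 while other symbols loop. Accept at s1.
2 states suffice.
        0   1  
>  s0   s1  s0 
 * s1   s0  s1 
(> = start, * = accepting)

start=s0; accept=s1; s0-0->s1; s0-1->s0; s1-0->s0; s1-1->s1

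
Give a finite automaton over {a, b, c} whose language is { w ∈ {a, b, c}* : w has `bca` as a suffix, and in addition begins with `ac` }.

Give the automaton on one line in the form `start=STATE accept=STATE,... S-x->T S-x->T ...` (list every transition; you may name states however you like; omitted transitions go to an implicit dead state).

start=s0 accept=s9 s0-a->s1 s0-b->s2 s0-c->s3 s1-a->s3 s1-b->s2 s1-c->s4 s2-a->s3 s2-b->s2 s2-c->s5 s3-a->s3 s3-b->s2 s3-c->s3 s4-a->s4 s4-b->s6 s4-c->s4 s5-a->s7 s5-b->s2 s5-c->s3 s6-a->s4 s6-b->s6 s6-c->s8 s7-a->s3 s7-b->s2 s7-c->s3 s8-a->s9 s8-b->s6 s8-c->s4 s9-a->s4 s9-b->s6 s9-c->s4

Run two small machines in parallel and take their product. The first has 4 states tracking how much of the suffix `bca` has currently been matched; the second has 4 states tracking whether the input so far still matches the prefix `ac`. A product state is a pair (one from each), accepting exactly when both do.
10 states suffice.
        a   b   c  
>  s0   s1  s2  s3 
   s1   s3  s2  s4 
   s2   s3  s2  s5 
   s3   s3  s2  s3 
   s4   s4  s6  s4 
   s5   s7  s2  s3 
   s6   s4  s6  s8 
   s7   s3  s2  s3 
   s8   s9  s6  s4 
 * s9   s4  s6  s4 
(> = start, * = accepting)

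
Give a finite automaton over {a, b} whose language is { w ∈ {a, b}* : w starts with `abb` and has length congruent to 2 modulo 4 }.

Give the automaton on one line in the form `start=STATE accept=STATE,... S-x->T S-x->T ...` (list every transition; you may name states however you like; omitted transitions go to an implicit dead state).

Handle the two conditions separately and then intersect. One (5 states) tracks whether the input so far still matches the prefix `abb`; the other (4 states) tracks the input length modulo 4. Each combined state is a pair, one component from each; accept when both components accept.
          a    b  
>  q0     q1   q2 
   q1     q3   q4 
   q2     q3   q3 
   q3     q5   q5 
   q4     q5   q6 
   q5     q7   q7 
   q6     q8   q8 
   q7     q2   q2 
   q8     q9   q9 
   q9    q10  q10 
 * q10    q6   q6 
(> = start, * = accepting)

start=q0 accept=q10 q0-a->q1 q0-b->q2 q1-a->q3 q1-b->q4 q2-a->q3 q2-b->q3 q3-a->q5 q3-b->q5 q4-a->q5 q4-b->q6 q5-a->q7 q5-b->q7 q6-a->q8 q6-b->q8 q7-a->q2 q7-b->q2 q8-a->q9 q8-b->q9 q9-a->q10 q9-b->q10 q10-a->q6 q10-b->q6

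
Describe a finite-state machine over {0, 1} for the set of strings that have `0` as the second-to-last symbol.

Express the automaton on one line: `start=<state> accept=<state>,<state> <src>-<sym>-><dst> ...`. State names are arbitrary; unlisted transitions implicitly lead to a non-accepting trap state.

start=S0 accept=S3,S4 S0-0->S1 S0-1->S2 S1-0->S3 S1-1->S4 S2-0->S5 S2-1->S6 S3-0->S3 S3-1->S4 S4-0->S5 S4-1->S6 S5-0->S3 S5-1->S4 S6-0->S5 S6-1->S6

Because acceptance depends on a position counted from the end, the machine has to buffer the most recent 2 symbols. Make each state the string of the last up-to-2 symbols read; on input `x` shift the window left and append `x`. Accept when the buffered window has length 2 and begins with `0`.
        0   1  
>  S0   S1  S2 
   S1   S3  S4 
   S2   S5  S6 
 * S3   S3  S4 
 * S4   S5  S6 
   S5   S3  S4 
   S6   S5  S6 
(> = start, * = accepting)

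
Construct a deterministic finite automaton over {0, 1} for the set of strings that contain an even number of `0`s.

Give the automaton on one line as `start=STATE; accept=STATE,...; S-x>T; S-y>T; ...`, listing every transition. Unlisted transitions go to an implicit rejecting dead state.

start=A; accept=A; A-0>B; A-1>A; B-0>A; B-1>B

Keep the running count of `0`s modulo 2: each `0` advances along the cycle A → B → A while other symbols loop. Accept at A.
A 2-state machine:
       0  1 
>* A   B  A 
   B   A  B 
(> = start, * = accepting)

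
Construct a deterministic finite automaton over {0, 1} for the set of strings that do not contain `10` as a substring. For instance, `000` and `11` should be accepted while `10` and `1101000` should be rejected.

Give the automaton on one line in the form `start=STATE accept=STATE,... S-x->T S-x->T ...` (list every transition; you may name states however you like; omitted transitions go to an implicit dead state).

This is the complement of 'contains `10`'. Use the same substring-matching states — q0 through q2 holding how much of `10` has just been matched — but flip the accepting set: everything except the trap q2 accepts.
        0   1  
>* q0   q0  q1 
 * q1   q2  q1 
   q2   q2  q2 
(> = start, * = accepting)

start=q0 accept=q0,q1 q0-0->q0 q0-1->q1 q1-0->q2 q1-1->q1 q2-0->q2 q2-1->q2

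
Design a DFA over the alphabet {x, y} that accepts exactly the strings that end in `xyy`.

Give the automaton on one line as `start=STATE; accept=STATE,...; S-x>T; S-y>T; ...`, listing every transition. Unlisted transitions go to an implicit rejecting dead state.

Let each state record the length of the longest suffix of the input read so far that is also a prefix of `xyy`. B means the last symbol is `x`; C means the last 2 symbols are `xy`; D means the last 3 symbols are `xyy`. Accept only at D, where the string currently ends in `xyy`.
A 4-state machine:
       x  y 
>  A   B  A 
   B   B  C 
   C   B  D 
 * D   B  A 
(> = start, * = accepting)

start=A; accept=D; A-x>B; A-y>A; B-x>B; B-y>C; C-x>B; C-y>D; D-x>B; D-y>A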